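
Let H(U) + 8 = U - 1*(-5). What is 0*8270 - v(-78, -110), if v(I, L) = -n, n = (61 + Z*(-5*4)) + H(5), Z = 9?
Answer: -117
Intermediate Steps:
H(U) = -3 + U (H(U) = -8 + (U - 1*(-5)) = -8 + (U + 5) = -8 + (5 + U) = -3 + U)
n = -117 (n = (61 + 9*(-5*4)) + (-3 + 5) = (61 + 9*(-20)) + 2 = (61 - 180) + 2 = -119 + 2 = -117)
v(I, L) = 117 (v(I, L) = -1*(-117) = 117)
0*8270 - v(-78, -110) = 0*8270 - 1*117 = 0 - 117 = -117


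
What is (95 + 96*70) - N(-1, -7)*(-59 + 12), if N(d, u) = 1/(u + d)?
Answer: 54473/8 ≈ 6809.1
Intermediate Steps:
N(d, u) = 1/(d + u)
(95 + 96*70) - N(-1, -7)*(-59 + 12) = (95 + 96*70) - (-59 + 12)/(-1 - 7) = (95 + 6720) - (-47)/(-8) = 6815 - (-1)*(-47)/8 = 6815 - 1*47/8 = 6815 - 47/8 = 54473/8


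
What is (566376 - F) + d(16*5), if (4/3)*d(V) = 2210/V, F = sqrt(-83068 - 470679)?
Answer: 18124695/32 - I*sqrt(553747) ≈ 5.664e+5 - 744.14*I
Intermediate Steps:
F = I*sqrt(553747) (F = sqrt(-553747) = I*sqrt(553747) ≈ 744.14*I)
d(V) = 3315/(2*V) (d(V) = 3*(2210/V)/4 = 3315/(2*V))
(566376 - F) + d(16*5) = (566376 - I*sqrt(553747)) + 3315/(2*((16*5))) = (566376 - I*sqrt(553747)) + (3315/2)/80 = (566376 - I*sqrt(553747)) + (3315/2)*(1/80) = (566376 - I*sqrt(553747)) + 663/32 = 18124695/32 - I*sqrt(553747)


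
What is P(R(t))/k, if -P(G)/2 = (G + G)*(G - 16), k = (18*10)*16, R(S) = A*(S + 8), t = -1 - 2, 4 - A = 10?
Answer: -23/12 ≈ -1.9167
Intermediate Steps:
A = -6 (A = 4 - 1*10 = 4 - 10 = -6)
t = -3
R(S) = -48 - 6*S (R(S) = -6*(S + 8) = -6*(8 + S) = -48 - 6*S)
k = 2880 (k = 180*16 = 2880)
P(G) = -4*G*(-16 + G) (P(G) = -2*(G + G)*(G - 16) = -2*2*G*(-16 + G) = -4*G*(-16 + G))
P(R(t))/k = (4*(-48 - 6*(-3))*(16 - (-48 - 6*(-3))))/2880 = (4*(-48 + 18)*(16 - (-48 + 18)))*(1/2880) = (4*(-30)*(16 - 1*(-30)))*(1/2880) = (4*(-30)*(16 + 30))*(1/2880) = (4*(-30)*46)*(1/2880) = -5520*1/2880 = -23/12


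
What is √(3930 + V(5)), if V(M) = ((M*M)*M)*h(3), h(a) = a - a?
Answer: √3930 ≈ 62.690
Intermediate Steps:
h(a) = 0
V(M) = 0 (V(M) = ((M*M)*M)*0 = (M²*M)*0 = M³*0 = 0)
√(3930 + V(5)) = √(3930 + 0) = √3930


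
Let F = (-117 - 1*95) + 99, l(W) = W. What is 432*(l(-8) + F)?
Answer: -52272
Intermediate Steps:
F = -113 (F = (-117 - 95) + 99 = -212 + 99 = -113)
432*(l(-8) + F) = 432*(-8 - 113) = 432*(-121) = -52272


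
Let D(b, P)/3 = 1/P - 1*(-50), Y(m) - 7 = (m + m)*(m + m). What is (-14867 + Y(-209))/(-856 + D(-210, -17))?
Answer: -2717688/12005 ≈ -226.38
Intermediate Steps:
Y(m) = 7 + 4*m**2 (Y(m) = 7 + (m + m)*(m + m) = 7 + (2*m)*(2*m) = 7 + 4*m**2)
D(b, P) = 150 + 3/P (D(b, P) = 3*(1/P - 1*(-50)) = 3*(1/P + 50) = 3*(50 + 1/P) = 150 + 3/P)
(-14867 + Y(-209))/(-856 + D(-210, -17)) = (-14867 + (7 + 4*(-209)**2))/(-856 + (150 + 3/(-17))) = (-14867 + (7 + 4*43681))/(-856 + (150 + 3*(-1/17))) = (-14867 + (7 + 174724))/(-856 + (150 - 3/17)) = (-14867 + 174731)/(-856 + 2547/17) = 159864/(-12005/17) = 159864*(-17/12005) = -2717688/12005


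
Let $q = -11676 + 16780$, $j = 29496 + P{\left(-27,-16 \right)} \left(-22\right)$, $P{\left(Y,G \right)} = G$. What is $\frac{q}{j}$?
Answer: $\frac{638}{3731} \approx 0.171$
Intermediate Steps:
$j = 29848$ ($j = 29496 - -352 = 29496 + 352 = 29848$)
$q = 5104$
$\frac{q}{j} = \frac{5104}{29848} = 5104 \cdot \frac{1}{29848} = \frac{638}{3731}$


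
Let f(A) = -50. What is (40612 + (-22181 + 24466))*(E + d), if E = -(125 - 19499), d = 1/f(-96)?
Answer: 41554281003/50 ≈ 8.3109e+8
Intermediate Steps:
d = -1/50 (d = 1/(-50) = -1/50 ≈ -0.020000)
E = 19374 (E = -1*(-19374) = 19374)
(40612 + (-22181 + 24466))*(E + d) = (40612 + (-22181 + 24466))*(19374 - 1/50) = (40612 + 2285)*(968699/50) = 42897*(968699/50) = 41554281003/50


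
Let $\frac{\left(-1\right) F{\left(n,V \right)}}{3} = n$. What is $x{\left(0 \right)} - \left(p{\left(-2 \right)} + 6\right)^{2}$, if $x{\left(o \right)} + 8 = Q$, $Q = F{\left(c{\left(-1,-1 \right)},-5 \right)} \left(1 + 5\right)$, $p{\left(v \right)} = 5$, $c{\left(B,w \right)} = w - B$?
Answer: $-129$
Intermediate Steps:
$F{\left(n,V \right)} = - 3 n$
$Q = 0$ ($Q = - 3 \left(-1 - -1\right) \left(1 + 5\right) = - 3 \left(-1 + 1\right) 6 = \left(-3\right) 0 \cdot 6 = 0 \cdot 6 = 0$)
$x{\left(o \right)} = -8$ ($x{\left(o \right)} = -8 + 0 = -8$)
$x{\left(0 \right)} - \left(p{\left(-2 \right)} + 6\right)^{2} = -8 - \left(5 + 6\right)^{2} = -8 - 11^{2} = -8 - 121 = -129$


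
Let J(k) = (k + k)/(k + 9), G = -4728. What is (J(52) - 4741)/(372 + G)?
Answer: 289097/265716 ≈ 1.0880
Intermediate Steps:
J(k) = 2*k/(9 + k) (J(k) = (2*k)/(9 + k) = 2*k/(9 + k))
(J(52) - 4741)/(372 + G) = (2*52/(9 + 52) - 4741)/(372 - 4728) = (2*52/61 - 4741)/(-4356) = (2*52*(1/61) - 4741)*(-1/4356) = (104/61 - 4741)*(-1/4356) = -289097/61*(-1/4356) = 289097/265716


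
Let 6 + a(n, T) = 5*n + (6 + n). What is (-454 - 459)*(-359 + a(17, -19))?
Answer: 234641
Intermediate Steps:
a(n, T) = 6*n (a(n, T) = -6 + (5*n + (6 + n)) = -6 + (6 + 6*n) = 6*n)
(-454 - 459)*(-359 + a(17, -19)) = (-454 - 459)*(-359 + 6*17) = -913*(-359 + 102) = -913*(-257) = 234641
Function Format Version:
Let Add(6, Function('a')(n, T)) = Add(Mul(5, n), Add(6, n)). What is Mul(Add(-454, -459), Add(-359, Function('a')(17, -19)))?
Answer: 234641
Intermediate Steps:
Function('a')(n, T) = Mul(6, n) (Function('a')(n, T) = Add(-6, Add(Mul(5, n), Add(6, n))) = Add(-6, Add(6, Mul(6, n))) = Mul(6, n))
Mul(Add(-454, -459), Add(-359, Function('a')(17, -19))) = Mul(Add(-454, -459), Add(-359, Mul(6, 17))) = Mul(-913, Add(-359, 102)) = Mul(-913, -257) = 234641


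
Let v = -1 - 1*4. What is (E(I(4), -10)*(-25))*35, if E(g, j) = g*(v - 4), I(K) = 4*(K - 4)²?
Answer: 0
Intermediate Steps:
v = -5 (v = -1 - 4 = -5)
I(K) = 4*(-4 + K)²
E(g, j) = -9*g (E(g, j) = g*(-5 - 4) = g*(-9) = -9*g)
(E(I(4), -10)*(-25))*35 = (-36*(-4 + 4)²*(-25))*35 = (-36*0²*(-25))*35 = (-36*0*(-25))*35 = (-9*0*(-25))*35 = (0*(-25))*35 = 0*35 = 0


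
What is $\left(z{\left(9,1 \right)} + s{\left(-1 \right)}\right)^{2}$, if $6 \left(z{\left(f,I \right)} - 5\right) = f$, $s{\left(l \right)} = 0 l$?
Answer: $\frac{169}{4} \approx 42.25$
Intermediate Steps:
$s{\left(l \right)} = 0$
$z{\left(f,I \right)} = 5 + \frac{f}{6}$
$\left(z{\left(9,1 \right)} + s{\left(-1 \right)}\right)^{2} = \left(\left(5 + \frac{1}{6} \cdot 9\right) + 0\right)^{2} = \left(\left(5 + \frac{3}{2}\right) + 0\right)^{2} = \left(\frac{13}{2} + 0\right)^{2} = \left(\frac{13}{2}\right)^{2} = \frac{169}{4}$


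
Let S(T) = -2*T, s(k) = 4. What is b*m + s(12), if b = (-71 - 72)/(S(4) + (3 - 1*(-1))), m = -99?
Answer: -14141/4 ≈ -3535.3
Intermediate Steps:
b = 143/4 (b = (-71 - 72)/(-2*4 + (3 - 1*(-1))) = -143/(-8 + (3 + 1)) = -143/(-8 + 4) = -143/(-4) = -143*(-¼) = 143/4 ≈ 35.750)
b*m + s(12) = (143/4)*(-99) + 4 = -14157/4 + 4 = -14141/4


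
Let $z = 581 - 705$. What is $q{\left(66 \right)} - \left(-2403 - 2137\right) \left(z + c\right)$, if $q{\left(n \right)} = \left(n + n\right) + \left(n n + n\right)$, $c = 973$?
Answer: $3859014$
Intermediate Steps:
$z = -124$
$q{\left(n \right)} = n^{2} + 3 n$ ($q{\left(n \right)} = 2 n + \left(n^{2} + n\right) = 2 n + \left(n + n^{2}\right) = n^{2} + 3 n$)
$q{\left(66 \right)} - \left(-2403 - 2137\right) \left(z + c\right) = 66 \left(3 + 66\right) - \left(-2403 - 2137\right) \left(-124 + 973\right) = 66 \cdot 69 - \left(-4540\right) 849 = 4554 - -3854460 = 4554 + 3854460 = 3859014$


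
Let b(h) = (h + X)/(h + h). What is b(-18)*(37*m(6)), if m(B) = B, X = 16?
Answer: 37/3 ≈ 12.333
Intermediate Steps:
b(h) = (16 + h)/(2*h) (b(h) = (h + 16)/(h + h) = (16 + h)/((2*h)) = (16 + h)*(1/(2*h)) = (16 + h)/(2*h))
b(-18)*(37*m(6)) = ((½)*(16 - 18)/(-18))*(37*6) = ((½)*(-1/18)*(-2))*222 = (1/18)*222 = 37/3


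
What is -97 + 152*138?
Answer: 20879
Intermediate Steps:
-97 + 152*138 = -97 + 20976 = 20879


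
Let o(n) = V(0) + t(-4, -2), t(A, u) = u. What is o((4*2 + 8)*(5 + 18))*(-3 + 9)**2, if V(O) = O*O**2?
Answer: -72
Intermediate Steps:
V(O) = O**3
o(n) = -2 (o(n) = 0**3 - 2 = 0 - 2 = -2)
o((4*2 + 8)*(5 + 18))*(-3 + 9)**2 = -2*(-3 + 9)**2 = -2*6**2 = -2*36 = -72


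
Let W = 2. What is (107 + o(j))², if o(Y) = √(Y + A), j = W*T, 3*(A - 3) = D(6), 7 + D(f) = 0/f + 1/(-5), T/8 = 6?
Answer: (535 + √2415)²/25 ≈ 13649.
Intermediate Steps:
T = 48 (T = 8*6 = 48)
D(f) = -36/5 (D(f) = -7 + (0/f + 1/(-5)) = -7 + (0 + 1*(-⅕)) = -7 + (0 - ⅕) = -7 - ⅕ = -36/5)
A = ⅗ (A = 3 + (⅓)*(-36/5) = 3 - 12/5 = ⅗ ≈ 0.60000)
j = 96 (j = 2*48 = 96)
o(Y) = √(⅗ + Y) (o(Y) = √(Y + ⅗) = √(⅗ + Y))
(107 + o(j))² = (107 + √(15 + 25*96)/5)² = (107 + √(15 + 2400)/5)² = (107 + √2415/5)²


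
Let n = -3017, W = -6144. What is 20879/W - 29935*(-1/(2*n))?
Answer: -154952263/18536448 ≈ -8.3593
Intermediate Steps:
20879/W - 29935*(-1/(2*n)) = 20879/(-6144) - 29935/((-2*(-3017))) = 20879*(-1/6144) - 29935/6034 = -20879/6144 - 29935*1/6034 = -20879/6144 - 29935/6034 = -154952263/18536448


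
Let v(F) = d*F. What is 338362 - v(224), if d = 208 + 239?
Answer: 238234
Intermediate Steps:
d = 447
v(F) = 447*F
338362 - v(224) = 338362 - 447*224 = 338362 - 1*100128 = 338362 - 100128 = 238234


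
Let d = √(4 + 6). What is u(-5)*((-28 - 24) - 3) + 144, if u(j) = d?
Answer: 144 - 55*√10 ≈ -29.925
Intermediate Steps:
d = √10 ≈ 3.1623
u(j) = √10
u(-5)*((-28 - 24) - 3) + 144 = √10*((-28 - 24) - 3) + 144 = √10*(-52 - 3) + 144 = √10*(-55) + 144 = -55*√10 + 144 = 144 - 55*√10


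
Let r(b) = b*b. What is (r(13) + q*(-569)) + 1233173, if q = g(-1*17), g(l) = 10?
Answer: 1227652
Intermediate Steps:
r(b) = b²
q = 10
(r(13) + q*(-569)) + 1233173 = (13² + 10*(-569)) + 1233173 = (169 - 5690) + 1233173 = -5521 + 1233173 = 1227652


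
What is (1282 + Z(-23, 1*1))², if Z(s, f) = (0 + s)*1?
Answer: 1585081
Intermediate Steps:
Z(s, f) = s (Z(s, f) = s*1 = s)
(1282 + Z(-23, 1*1))² = (1282 - 23)² = 1259² = 1585081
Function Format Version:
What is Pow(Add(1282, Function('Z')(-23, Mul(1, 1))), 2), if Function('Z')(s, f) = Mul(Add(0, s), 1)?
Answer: 1585081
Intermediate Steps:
Function('Z')(s, f) = s (Function('Z')(s, f) = Mul(s, 1) = s)
Pow(Add(1282, Function('Z')(-23, Mul(1, 1))), 2) = Pow(Add(1282, -23), 2) = Pow(1259, 2) = 1585081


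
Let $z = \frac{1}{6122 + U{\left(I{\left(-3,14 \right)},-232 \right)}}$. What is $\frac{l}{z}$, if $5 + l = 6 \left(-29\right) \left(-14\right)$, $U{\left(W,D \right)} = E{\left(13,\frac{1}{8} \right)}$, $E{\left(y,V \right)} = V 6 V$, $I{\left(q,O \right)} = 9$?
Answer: $\frac{476249917}{32} \approx 1.4883 \cdot 10^{7}$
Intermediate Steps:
$E{\left(y,V \right)} = 6 V^{2}$ ($E{\left(y,V \right)} = 6 V V = 6 V^{2}$)
$U{\left(W,D \right)} = \frac{3}{32}$ ($U{\left(W,D \right)} = 6 \left(\frac{1}{8}\right)^{2} = \frac{6}{64} = 6 \cdot \frac{1}{64} = \frac{3}{32}$)
$l = 2431$ ($l = -5 + 6 \left(-29\right) \left(-14\right) = -5 - -2436 = -5 + 2436 = 2431$)
$z = \frac{32}{195907}$ ($z = \frac{1}{6122 + \frac{3}{32}} = \frac{1}{\frac{195907}{32}} = \frac{32}{195907} \approx 0.00016334$)
$\frac{l}{z} = \frac{2431}{\frac{32}{195907}} = 2431 \cdot \frac{195907}{32} = \frac{476249917}{32}$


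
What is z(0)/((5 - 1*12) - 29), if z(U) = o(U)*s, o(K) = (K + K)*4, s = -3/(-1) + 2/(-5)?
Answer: 0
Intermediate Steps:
s = 13/5 (s = -3*(-1) + 2*(-⅕) = 3 - ⅖ = 13/5 ≈ 2.6000)
o(K) = 8*K (o(K) = (2*K)*4 = 8*K)
z(U) = 104*U/5 (z(U) = (8*U)*(13/5) = 104*U/5)
z(0)/((5 - 1*12) - 29) = ((104/5)*0)/((5 - 1*12) - 29) = 0/((5 - 12) - 29) = 0/(-7 - 29) = 0/(-36) = -1/36*0 = 0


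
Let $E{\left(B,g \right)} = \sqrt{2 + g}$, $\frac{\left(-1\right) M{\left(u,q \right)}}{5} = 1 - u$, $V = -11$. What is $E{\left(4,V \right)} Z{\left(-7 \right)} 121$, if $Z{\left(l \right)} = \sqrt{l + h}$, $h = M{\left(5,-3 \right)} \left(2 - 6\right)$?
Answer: $- 363 \sqrt{87} \approx -3385.8$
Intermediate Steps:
$M{\left(u,q \right)} = -5 + 5 u$ ($M{\left(u,q \right)} = - 5 \left(1 - u\right) = -5 + 5 u$)
$h = -80$ ($h = \left(-5 + 5 \cdot 5\right) \left(2 - 6\right) = \left(-5 + 25\right) \left(2 - 6\right) = 20 \left(-4\right) = -80$)
$Z{\left(l \right)} = \sqrt{-80 + l}$ ($Z{\left(l \right)} = \sqrt{l - 80} = \sqrt{-80 + l}$)
$E{\left(4,V \right)} Z{\left(-7 \right)} 121 = \sqrt{2 - 11} \sqrt{-80 - 7} \cdot 121 = \sqrt{-9} \sqrt{-87} \cdot 121 = 3 i i \sqrt{87} \cdot 121 = - 3 \sqrt{87} \cdot 121 = - 363 \sqrt{87}$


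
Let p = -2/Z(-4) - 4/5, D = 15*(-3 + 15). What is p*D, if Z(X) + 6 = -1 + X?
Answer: -1224/11 ≈ -111.27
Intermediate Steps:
D = 180 (D = 15*12 = 180)
Z(X) = -7 + X (Z(X) = -6 + (-1 + X) = -7 + X)
p = -34/55 (p = -2/(-7 - 4) - 4/5 = -2/(-11) - 4*1/5 = -2*(-1/11) - 4/5 = 2/11 - 4/5 = -34/55 ≈ -0.61818)
p*D = -34/55*180 = -1224/11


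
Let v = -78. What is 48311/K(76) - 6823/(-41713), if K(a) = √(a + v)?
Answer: 6823/41713 - 48311*I*√2/2 ≈ 0.16357 - 34161.0*I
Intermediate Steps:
K(a) = √(-78 + a) (K(a) = √(a - 78) = √(-78 + a))
48311/K(76) - 6823/(-41713) = 48311/(√(-78 + 76)) - 6823/(-41713) = 48311/(√(-2)) - 6823*(-1/41713) = 48311/((I*√2)) + 6823/41713 = 48311*(-I*√2/2) + 6823/41713 = -48311*I*√2/2 + 6823/41713 = 6823/41713 - 48311*I*√2/2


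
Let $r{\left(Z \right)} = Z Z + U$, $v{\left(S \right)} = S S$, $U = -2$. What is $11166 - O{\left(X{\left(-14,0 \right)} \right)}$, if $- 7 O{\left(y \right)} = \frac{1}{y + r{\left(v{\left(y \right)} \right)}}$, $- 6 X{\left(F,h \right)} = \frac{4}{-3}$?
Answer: $\frac{910424415}{81536} \approx 11166.0$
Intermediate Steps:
$X{\left(F,h \right)} = \frac{2}{9}$ ($X{\left(F,h \right)} = - \frac{4 \frac{1}{-3}}{6} = - \frac{4 \left(- \frac{1}{3}\right)}{6} = \left(- \frac{1}{6}\right) \left(- \frac{4}{3}\right) = \frac{2}{9}$)
$v{\left(S \right)} = S^{2}$
$r{\left(Z \right)} = -2 + Z^{2}$ ($r{\left(Z \right)} = Z Z - 2 = Z^{2} - 2 = -2 + Z^{2}$)
$O{\left(y \right)} = - \frac{1}{7 \left(-2 + y + y^{4}\right)}$ ($O{\left(y \right)} = - \frac{1}{7 \left(y + \left(-2 + \left(y^{2}\right)^{2}\right)\right)} = - \frac{1}{7 \left(y + \left(-2 + y^{4}\right)\right)} = - \frac{1}{7 \left(-2 + y + y^{4}\right)}$)
$11166 - O{\left(X{\left(-14,0 \right)} \right)} = 11166 - - \frac{1}{-14 + 7 \cdot \frac{2}{9} + 7 \left(\frac{2}{9}\right)^{4}} = 11166 - - \frac{1}{-14 + \frac{14}{9} + 7 \cdot \frac{16}{6561}} = 11166 - - \frac{1}{-14 + \frac{14}{9} + \frac{112}{6561}} = 11166 - - \frac{1}{- \frac{81536}{6561}} = 11166 - \left(-1\right) \left(- \frac{6561}{81536}\right) = 11166 - \frac{6561}{81536} = \frac{910424415}{81536}$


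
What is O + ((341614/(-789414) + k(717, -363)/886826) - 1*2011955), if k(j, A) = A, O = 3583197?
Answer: 549991788698410421/350036429982 ≈ 1.5712e+6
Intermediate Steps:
O + ((341614/(-789414) + k(717, -363)/886826) - 1*2011955) = 3583197 + ((341614/(-789414) - 363/886826) - 1*2011955) = 3583197 + ((341614*(-1/789414) - 363*1/886826) - 2011955) = 3583197 + ((-170807/394707 - 363/886826) - 2011955) = 3583197 + (-151619367223/350036429982 - 2011955) = 3583197 - 704257697103802033/350036429982 = 549991788698410421/350036429982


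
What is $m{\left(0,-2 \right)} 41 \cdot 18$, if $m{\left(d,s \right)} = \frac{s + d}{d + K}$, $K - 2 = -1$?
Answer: $-1476$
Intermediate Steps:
$K = 1$ ($K = 2 - 1 = 1$)
$m{\left(d,s \right)} = \frac{d + s}{1 + d}$ ($m{\left(d,s \right)} = \frac{s + d}{d + 1} = \frac{d + s}{1 + d}$)
$m{\left(0,-2 \right)} 41 \cdot 18 = \frac{0 - 2}{1 + 0} \cdot 41 \cdot 18 = 1^{-1} \left(-2\right) 41 \cdot 18 = 1 \left(-2\right) 41 \cdot 18 = \left(-2\right) 41 \cdot 18 = \left(-82\right) 18 = -1476$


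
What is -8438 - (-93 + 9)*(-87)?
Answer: -15746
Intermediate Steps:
-8438 - (-93 + 9)*(-87) = -8438 - (-84)*(-87) = -8438 - 1*7308 = -8438 - 7308 = -15746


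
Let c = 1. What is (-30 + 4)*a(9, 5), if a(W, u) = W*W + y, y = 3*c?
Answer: -2184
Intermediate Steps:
y = 3 (y = 3*1 = 3)
a(W, u) = 3 + W² (a(W, u) = W*W + 3 = W² + 3 = 3 + W²)
(-30 + 4)*a(9, 5) = (-30 + 4)*(3 + 9²) = -26*(3 + 81) = -26*84 = -2184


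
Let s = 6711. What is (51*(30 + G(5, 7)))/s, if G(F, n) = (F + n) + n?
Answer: 833/2237 ≈ 0.37237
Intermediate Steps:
G(F, n) = F + 2*n
(51*(30 + G(5, 7)))/s = (51*(30 + (5 + 2*7)))/6711 = (51*(30 + (5 + 14)))*(1/6711) = (51*(30 + 19))*(1/6711) = (51*49)*(1/6711) = 2499*(1/6711) = 833/2237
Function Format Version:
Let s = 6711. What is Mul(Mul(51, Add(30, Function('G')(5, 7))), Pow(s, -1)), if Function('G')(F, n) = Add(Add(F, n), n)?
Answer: Rational(833, 2237) ≈ 0.37237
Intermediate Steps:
Function('G')(F, n) = Add(F, Mul(2, n))
Mul(Mul(51, Add(30, Function('G')(5, 7))), Pow(s, -1)) = Mul(Mul(51, Add(30, Add(5, Mul(2, 7)))), Pow(6711, -1)) = Mul(Mul(51, Add(30, Add(5, 14))), Rational(1, 6711)) = Mul(Mul(51, Add(30, 19)), Rational(1, 6711)) = Mul(Mul(51, 49), Rational(1, 6711)) = Mul(2499, Rational(1, 6711)) = Rational(833, 2237)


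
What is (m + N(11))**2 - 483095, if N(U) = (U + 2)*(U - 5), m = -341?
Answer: -413926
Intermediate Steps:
N(U) = (-5 + U)*(2 + U) (N(U) = (2 + U)*(-5 + U) = (-5 + U)*(2 + U))
(m + N(11))**2 - 483095 = (-341 + (-10 + 11**2 - 3*11))**2 - 483095 = (-341 + (-10 + 121 - 33))**2 - 483095 = (-341 + 78)**2 - 483095 = (-263)**2 - 483095 = 69169 - 483095 = -413926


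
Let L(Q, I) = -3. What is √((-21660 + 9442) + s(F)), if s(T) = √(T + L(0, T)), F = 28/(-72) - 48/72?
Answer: √(-439848 + 6*I*√146)/6 ≈ 0.0091095 + 110.54*I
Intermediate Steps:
F = -19/18 (F = 28*(-1/72) - 48*1/72 = -7/18 - ⅔ = -19/18 ≈ -1.0556)
s(T) = √(-3 + T) (s(T) = √(T - 3) = √(-3 + T))
√((-21660 + 9442) + s(F)) = √((-21660 + 9442) + √(-3 - 19/18)) = √(-12218 + √(-73/18)) = √(-12218 + I*√146/6)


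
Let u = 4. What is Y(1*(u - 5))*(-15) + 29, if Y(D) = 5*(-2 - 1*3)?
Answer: 404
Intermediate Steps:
Y(D) = -25 (Y(D) = 5*(-2 - 3) = 5*(-5) = -25)
Y(1*(u - 5))*(-15) + 29 = -25*(-15) + 29 = 375 + 29 = 404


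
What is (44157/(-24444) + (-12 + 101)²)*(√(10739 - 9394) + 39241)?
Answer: 2532048637949/8148 + 64525589*√1345/8148 ≈ 3.1105e+8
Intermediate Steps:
(44157/(-24444) + (-12 + 101)²)*(√(10739 - 9394) + 39241) = (44157*(-1/24444) + 89²)*(√1345 + 39241) = (-14719/8148 + 7921)*(39241 + √1345) = 64525589*(39241 + √1345)/8148 = 2532048637949/8148 + 64525589*√1345/8148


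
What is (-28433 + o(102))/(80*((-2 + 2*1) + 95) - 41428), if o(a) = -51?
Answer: 7121/8457 ≈ 0.84202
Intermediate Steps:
(-28433 + o(102))/(80*((-2 + 2*1) + 95) - 41428) = (-28433 - 51)/(80*((-2 + 2*1) + 95) - 41428) = -28484/(80*((-2 + 2) + 95) - 41428) = -28484/(80*(0 + 95) - 41428) = -28484/(80*95 - 41428) = -28484/(7600 - 41428) = -28484/(-33828) = -28484*(-1/33828) = 7121/8457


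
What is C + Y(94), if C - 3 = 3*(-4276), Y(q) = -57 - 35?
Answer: -12917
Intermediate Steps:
Y(q) = -92
C = -12825 (C = 3 + 3*(-4276) = 3 - 12828 = -12825)
C + Y(94) = -12825 - 92 = -12917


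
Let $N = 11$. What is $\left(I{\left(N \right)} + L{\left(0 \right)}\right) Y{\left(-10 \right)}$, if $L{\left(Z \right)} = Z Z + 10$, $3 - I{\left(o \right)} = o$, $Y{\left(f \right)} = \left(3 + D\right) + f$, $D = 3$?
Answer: $-8$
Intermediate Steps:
$Y{\left(f \right)} = 6 + f$ ($Y{\left(f \right)} = \left(3 + 3\right) + f = 6 + f$)
$I{\left(o \right)} = 3 - o$
$L{\left(Z \right)} = 10 + Z^{2}$ ($L{\left(Z \right)} = Z^{2} + 10 = 10 + Z^{2}$)
$\left(I{\left(N \right)} + L{\left(0 \right)}\right) Y{\left(-10 \right)} = \left(\left(3 - 11\right) + \left(10 + 0^{2}\right)\right) \left(6 - 10\right) = \left(\left(3 - 11\right) + \left(10 + 0\right)\right) \left(-4\right) = \left(-8 + 10\right) \left(-4\right) = 2 \left(-4\right) = -8$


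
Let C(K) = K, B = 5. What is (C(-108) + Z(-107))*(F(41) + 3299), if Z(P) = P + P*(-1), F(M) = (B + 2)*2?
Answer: -357804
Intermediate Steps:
F(M) = 14 (F(M) = (5 + 2)*2 = 7*2 = 14)
Z(P) = 0 (Z(P) = P - P = 0)
(C(-108) + Z(-107))*(F(41) + 3299) = (-108 + 0)*(14 + 3299) = -108*3313 = -357804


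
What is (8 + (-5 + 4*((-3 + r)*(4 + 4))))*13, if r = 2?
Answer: -377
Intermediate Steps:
(8 + (-5 + 4*((-3 + r)*(4 + 4))))*13 = (8 + (-5 + 4*((-3 + 2)*(4 + 4))))*13 = (8 + (-5 + 4*(-1*8)))*13 = (8 + (-5 + 4*(-8)))*13 = (8 + (-5 - 32))*13 = (8 - 37)*13 = -29*13 = -377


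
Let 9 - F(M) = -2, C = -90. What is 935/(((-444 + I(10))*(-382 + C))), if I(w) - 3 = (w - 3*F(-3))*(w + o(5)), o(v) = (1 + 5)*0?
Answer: 85/28792 ≈ 0.0029522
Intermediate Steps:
F(M) = 11 (F(M) = 9 - 1*(-2) = 9 + 2 = 11)
o(v) = 0 (o(v) = 6*0 = 0)
I(w) = 3 + w*(-33 + w) (I(w) = 3 + (w - 3*11)*(w + 0) = 3 + (w - 33)*w = 3 + (-33 + w)*w = 3 + w*(-33 + w))
935/(((-444 + I(10))*(-382 + C))) = 935/(((-444 + (3 + 10² - 33*10))*(-382 - 90))) = 935/(((-444 + (3 + 100 - 330))*(-472))) = 935/(((-444 - 227)*(-472))) = 935/((-671*(-472))) = 935/316712 = 935*(1/316712) = 85/28792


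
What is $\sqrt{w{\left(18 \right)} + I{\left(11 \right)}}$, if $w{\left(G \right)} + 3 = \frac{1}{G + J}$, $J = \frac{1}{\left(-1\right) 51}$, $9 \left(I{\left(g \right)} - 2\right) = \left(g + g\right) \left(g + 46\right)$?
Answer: $\frac{2 \sqrt{261831927}}{2751} \approx 11.764$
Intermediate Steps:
$I{\left(g \right)} = 2 + \frac{2 g \left(46 + g\right)}{9}$ ($I{\left(g \right)} = 2 + \frac{\left(g + g\right) \left(g + 46\right)}{9} = 2 + \frac{2 g \left(46 + g\right)}{9}$)
$J = - \frac{1}{51}$ ($J = \frac{1}{-51} = - \frac{1}{51} \approx -0.019608$)
$w{\left(G \right)} = -3 + \frac{1}{- \frac{1}{51} + G}$ ($w{\left(G \right)} = -3 + \frac{1}{G - \frac{1}{51}} = -3 + \frac{1}{- \frac{1}{51} + G}$)
$\sqrt{w{\left(18 \right)} + I{\left(11 \right)}} = \sqrt{\frac{9 \left(6 - 306\right)}{-1 + 51 \cdot 18} + \left(2 + \frac{2 \cdot 11^{2}}{9} + \frac{92}{9} \cdot 11\right)} = \sqrt{\frac{9 \left(6 - 306\right)}{-1 + 918} + \left(2 + \frac{2}{9} \cdot 121 + \frac{1012}{9}\right)} = \sqrt{9 \cdot \frac{1}{917} \left(-300\right) + \left(2 + \frac{242}{9} + \frac{1012}{9}\right)} = \sqrt{9 \cdot \frac{1}{917} \left(-300\right) + \frac{424}{3}} = \sqrt{- \frac{2700}{917} + \frac{424}{3}} = \sqrt{\frac{380708}{2751}} = \frac{2 \sqrt{261831927}}{2751}$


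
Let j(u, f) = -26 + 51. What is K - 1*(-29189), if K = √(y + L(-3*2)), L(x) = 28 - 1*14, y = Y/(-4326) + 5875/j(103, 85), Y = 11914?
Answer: 29189 + √23511810/309 ≈ 29205.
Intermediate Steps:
j(u, f) = 25
y = 71764/309 (y = 11914/(-4326) + 5875/25 = 11914*(-1/4326) + 5875*(1/25) = -851/309 + 235 = 71764/309 ≈ 232.25)
L(x) = 14 (L(x) = 28 - 14 = 14)
K = √23511810/309 (K = √(71764/309 + 14) = √(76090/309) = √23511810/309 ≈ 15.692)
K - 1*(-29189) = √23511810/309 - 1*(-29189) = √23511810/309 + 29189 = 29189 + √23511810/309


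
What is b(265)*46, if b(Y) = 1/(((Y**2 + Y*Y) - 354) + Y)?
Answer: 46/140361 ≈ 0.00032773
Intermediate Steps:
b(Y) = 1/(-354 + Y + 2*Y**2) (b(Y) = 1/(((Y**2 + Y**2) - 354) + Y) = 1/((2*Y**2 - 354) + Y) = 1/((-354 + 2*Y**2) + Y) = 1/(-354 + Y + 2*Y**2))
b(265)*46 = 46/(-354 + 265 + 2*265**2) = 46/(-354 + 265 + 2*70225) = 46/(-354 + 265 + 140450) = 46/140361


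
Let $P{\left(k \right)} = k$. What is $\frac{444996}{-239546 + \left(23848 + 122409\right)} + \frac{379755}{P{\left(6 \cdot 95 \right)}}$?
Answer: $\frac{2344887765}{3544982} \approx 661.47$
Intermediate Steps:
$\frac{444996}{-239546 + \left(23848 + 122409\right)} + \frac{379755}{P{\left(6 \cdot 95 \right)}} = \frac{444996}{-239546 + \left(23848 + 122409\right)} + \frac{379755}{6 \cdot 95} = \frac{444996}{-239546 + 146257} + \frac{379755}{570} = \frac{444996}{-93289} + 379755 \cdot \frac{1}{570} = 444996 \left(- \frac{1}{93289}\right) + \frac{25317}{38} = - \frac{444996}{93289} + \frac{25317}{38} = \frac{2344887765}{3544982}$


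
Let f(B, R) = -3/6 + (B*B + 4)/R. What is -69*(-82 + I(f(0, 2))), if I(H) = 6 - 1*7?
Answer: 5727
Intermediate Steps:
f(B, R) = -1/2 + (4 + B**2)/R (f(B, R) = -3*1/6 + (B**2 + 4)/R = -1/2 + (4 + B**2)/R)
I(H) = -1 (I(H) = 6 - 7 = -1)
-69*(-82 + I(f(0, 2))) = -69*(-82 - 1) = -69*(-83) = 5727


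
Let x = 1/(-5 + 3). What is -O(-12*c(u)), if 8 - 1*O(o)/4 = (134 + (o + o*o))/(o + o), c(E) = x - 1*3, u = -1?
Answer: 1268/21 ≈ 60.381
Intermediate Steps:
x = -1/2 (x = 1/(-2) = -1/2 ≈ -0.50000)
c(E) = -7/2 (c(E) = -1/2 - 1*3 = -1/2 - 3 = -7/2)
O(o) = 32 - 2*(134 + o + o**2)/o (O(o) = 32 - 4*(134 + (o + o*o))/(o + o) = 32 - 4*(134 + (o + o**2))/(2*o) = 32 - 4*(134 + o + o**2)*1/(2*o) = 32 - 2*(134 + o + o**2)/o)
-O(-12*c(u)) = -(30 - 268/((-12*(-7/2))) - (-24)*(-7)/2) = -(30 - 268/42 - 2*42) = -(30 - 268*1/42 - 84) = -(30 - 134/21 - 84) = -1*(-1268/21) = 1268/21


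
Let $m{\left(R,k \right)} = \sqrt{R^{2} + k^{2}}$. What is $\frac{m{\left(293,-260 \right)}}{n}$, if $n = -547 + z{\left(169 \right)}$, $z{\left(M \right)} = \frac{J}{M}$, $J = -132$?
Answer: $- \frac{169 \sqrt{153449}}{92575} \approx -0.71511$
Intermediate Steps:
$z{\left(M \right)} = - \frac{132}{M}$
$n = - \frac{92575}{169}$ ($n = -547 - \frac{132}{169} = - \frac{92575}{169} \approx -547.78$)
$\frac{m{\left(293,-260 \right)}}{n} = \frac{\sqrt{293^{2} + \left(-260\right)^{2}}}{- \frac{92575}{169}} = \sqrt{85849 + 67600} \left(- \frac{169}{92575}\right) = \sqrt{153449} \left(- \frac{169}{92575}\right) = - \frac{169 \sqrt{153449}}{92575}$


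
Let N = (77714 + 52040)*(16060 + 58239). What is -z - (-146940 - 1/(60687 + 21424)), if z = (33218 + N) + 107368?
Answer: -791598164600211/82111 ≈ -9.6406e+9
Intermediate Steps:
N = 9640592446 (N = 129754*74299 = 9640592446)
z = 9640733032 (z = (33218 + 9640592446) + 107368 = 9640625664 + 107368 = 9640733032)
-z - (-146940 - 1/(60687 + 21424)) = -1*9640733032 - (-146940 - 1/(60687 + 21424)) = -9640733032 - (-146940 - 1/82111) = -9640733032 - 1*(-12065390341/82111) = -9640733032 + 12065390341/82111 = -791598164600211/82111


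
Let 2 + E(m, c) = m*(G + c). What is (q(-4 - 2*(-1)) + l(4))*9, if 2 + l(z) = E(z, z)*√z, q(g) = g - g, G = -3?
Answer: 18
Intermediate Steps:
E(m, c) = -2 + m*(-3 + c)
q(g) = 0
l(z) = -2 + √z*(-2 + z² - 3*z) (l(z) = -2 + (-2 - 3*z + z*z)*√z = -2 + (-2 - 3*z + z²)*√z = -2 + (-2 + z² - 3*z)*√z = -2 + √z*(-2 + z² - 3*z))
(q(-4 - 2*(-1)) + l(4))*9 = (0 + (-2 + √4*(-2 + 4² - 3*4)))*9 = (0 + (-2 + 2*(-2 + 16 - 12)))*9 = (0 + (-2 + 2*2))*9 = (0 + (-2 + 4))*9 = (0 + 2)*9 = 2*9 = 18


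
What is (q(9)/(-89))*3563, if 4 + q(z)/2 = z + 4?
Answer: -64134/89 ≈ -720.61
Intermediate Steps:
q(z) = 2*z (q(z) = -8 + 2*(z + 4) = -8 + 2*(4 + z) = -8 + (8 + 2*z) = 2*z)
(q(9)/(-89))*3563 = ((2*9)/(-89))*3563 = (18*(-1/89))*3563 = -18/89*3563 = -64134/89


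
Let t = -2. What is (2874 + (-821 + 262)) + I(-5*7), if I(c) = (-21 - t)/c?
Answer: 81044/35 ≈ 2315.5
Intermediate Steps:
I(c) = -19/c (I(c) = (-21 - 1*(-2))/c = (-21 + 2)/c = -19/c)
(2874 + (-821 + 262)) + I(-5*7) = (2874 + (-821 + 262)) - 19/((-5*7)) = (2874 - 559) - 19/(-35) = 2315 - 19*(-1/35) = 2315 + 19/35 = 81044/35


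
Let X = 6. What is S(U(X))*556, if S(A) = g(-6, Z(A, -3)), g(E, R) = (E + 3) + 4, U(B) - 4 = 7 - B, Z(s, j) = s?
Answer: 556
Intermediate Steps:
U(B) = 11 - B (U(B) = 4 + (7 - B) = 11 - B)
g(E, R) = 7 + E (g(E, R) = (3 + E) + 4 = 7 + E)
S(A) = 1 (S(A) = 7 - 6 = 1)
S(U(X))*556 = 1*556 = 556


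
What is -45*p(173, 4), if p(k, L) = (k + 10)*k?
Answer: -1424655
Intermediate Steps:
p(k, L) = k*(10 + k) (p(k, L) = (10 + k)*k = k*(10 + k))
-45*p(173, 4) = -7785*(10 + 173) = -7785*183 = -45*31659 = -1424655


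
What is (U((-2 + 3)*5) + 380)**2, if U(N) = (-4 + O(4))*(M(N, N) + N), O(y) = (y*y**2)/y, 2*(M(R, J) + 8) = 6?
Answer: 144400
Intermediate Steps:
M(R, J) = -5 (M(R, J) = -8 + (1/2)*6 = -8 + 3 = -5)
O(y) = y**2 (O(y) = y**3/y = y**2)
U(N) = -60 + 12*N (U(N) = (-4 + 4**2)*(-5 + N) = (-4 + 16)*(-5 + N) = 12*(-5 + N) = -60 + 12*N)
(U((-2 + 3)*5) + 380)**2 = ((-60 + 12*((-2 + 3)*5)) + 380)**2 = ((-60 + 12*(1*5)) + 380)**2 = ((-60 + 12*5) + 380)**2 = ((-60 + 60) + 380)**2 = (0 + 380)**2 = 380**2 = 144400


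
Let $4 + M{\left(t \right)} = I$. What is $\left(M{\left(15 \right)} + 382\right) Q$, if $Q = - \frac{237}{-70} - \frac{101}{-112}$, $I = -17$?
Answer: $\frac{123823}{80} \approx 1547.8$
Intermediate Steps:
$M{\left(t \right)} = -21$ ($M{\left(t \right)} = -4 - 17 = -21$)
$Q = \frac{343}{80}$ ($Q = \left(-237\right) \left(- \frac{1}{70}\right) - - \frac{101}{112} = \frac{237}{70} + \frac{101}{112} = \frac{343}{80} \approx 4.2875$)
$\left(M{\left(15 \right)} + 382\right) Q = \left(-21 + 382\right) \frac{343}{80} = 361 \cdot \frac{343}{80} = \frac{123823}{80}$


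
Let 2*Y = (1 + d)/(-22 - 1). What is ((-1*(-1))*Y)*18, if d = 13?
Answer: -126/23 ≈ -5.4783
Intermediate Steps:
Y = -7/23 (Y = ((1 + 13)/(-22 - 1))/2 = (14/(-23))/2 = (14*(-1/23))/2 = (½)*(-14/23) = -7/23 ≈ -0.30435)
((-1*(-1))*Y)*18 = (-1*(-1)*(-7/23))*18 = (1*(-7/23))*18 = -7/23*18 = -126/23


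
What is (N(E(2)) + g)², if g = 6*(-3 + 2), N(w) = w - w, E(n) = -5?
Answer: 36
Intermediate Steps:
N(w) = 0
g = -6 (g = 6*(-1) = -6)
(N(E(2)) + g)² = (0 - 6)² = (-6)² = 36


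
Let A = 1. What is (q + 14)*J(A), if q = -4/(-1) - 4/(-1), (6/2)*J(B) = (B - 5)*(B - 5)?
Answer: 352/3 ≈ 117.33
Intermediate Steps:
J(B) = (-5 + B)**2/3 (J(B) = ((B - 5)*(B - 5))/3 = ((-5 + B)*(-5 + B))/3 = (-5 + B)**2/3)
q = 8 (q = -4*(-1) - 4*(-1) = 4 + 4 = 8)
(q + 14)*J(A) = (8 + 14)*((-5 + 1)**2/3) = 22*((1/3)*(-4)**2) = 22*((1/3)*16) = 22*(16/3) = 352/3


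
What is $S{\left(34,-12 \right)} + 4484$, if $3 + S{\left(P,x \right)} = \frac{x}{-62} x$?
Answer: $\frac{138839}{31} \approx 4478.7$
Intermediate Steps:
$S{\left(P,x \right)} = -3 - \frac{x^{2}}{62}$ ($S{\left(P,x \right)} = -3 + \frac{x}{-62} x = -3 + x \left(- \frac{1}{62}\right) x = -3 + - \frac{x}{62} x = -3 - \frac{x^{2}}{62}$)
$S{\left(34,-12 \right)} + 4484 = \left(-3 - \frac{\left(-12\right)^{2}}{62}\right) + 4484 = \left(-3 - \frac{72}{31}\right) + 4484 = - \frac{165}{31} + 4484 = \frac{138839}{31}$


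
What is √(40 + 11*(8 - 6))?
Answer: √62 ≈ 7.8740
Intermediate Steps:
√(40 + 11*(8 - 6)) = √(40 + 11*2) = √(40 + 22) = √62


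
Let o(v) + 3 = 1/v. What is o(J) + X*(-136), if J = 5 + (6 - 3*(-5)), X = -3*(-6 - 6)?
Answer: -127373/26 ≈ -4899.0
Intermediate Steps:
X = 36 (X = -3*(-12) = 36)
J = 26 (J = 5 + (6 + 15) = 5 + 21 = 26)
o(v) = -3 + 1/v
o(J) + X*(-136) = (-3 + 1/26) + 36*(-136) = (-3 + 1/26) - 4896 = -77/26 - 4896 = -127373/26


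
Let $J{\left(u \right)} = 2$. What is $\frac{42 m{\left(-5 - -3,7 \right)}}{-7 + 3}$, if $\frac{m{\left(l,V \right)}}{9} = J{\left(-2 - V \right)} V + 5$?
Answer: $- \frac{3591}{2} \approx -1795.5$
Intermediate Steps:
$m{\left(l,V \right)} = 45 + 18 V$ ($m{\left(l,V \right)} = 9 \left(2 V + 5\right) = 9 \left(5 + 2 V\right) = 45 + 18 V$)
$\frac{42 m{\left(-5 - -3,7 \right)}}{-7 + 3} = \frac{42 \left(45 + 18 \cdot 7\right)}{-7 + 3} = \frac{42 \left(45 + 126\right)}{-4} = 42 \cdot 171 \left(- \frac{1}{4}\right) = 7182 \left(- \frac{1}{4}\right) = - \frac{3591}{2}$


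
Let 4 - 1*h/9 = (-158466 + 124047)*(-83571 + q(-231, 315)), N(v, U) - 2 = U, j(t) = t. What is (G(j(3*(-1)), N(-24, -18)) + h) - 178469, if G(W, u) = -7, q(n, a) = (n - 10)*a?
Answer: -49404316146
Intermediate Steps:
N(v, U) = 2 + U
q(n, a) = a*(-10 + n) (q(n, a) = (-10 + n)*a = a*(-10 + n))
h = -49404137670 (h = 36 - 9*(-158466 + 124047)*(-83571 + 315*(-10 - 231)) = 36 - (-309771)*(-83571 + 315*(-241)) = 36 - (-309771)*(-83571 - 75915) = 36 - (-309771)*(-159486) = 36 - 9*5489348634 = 36 - 49404137706 = -49404137670)
(G(j(3*(-1)), N(-24, -18)) + h) - 178469 = (-7 - 49404137670) - 178469 = -49404137677 - 178469 = -49404316146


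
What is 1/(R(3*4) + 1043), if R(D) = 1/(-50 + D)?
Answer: 38/39633 ≈ 0.00095880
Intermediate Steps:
1/(R(3*4) + 1043) = 1/(1/(-50 + 3*4) + 1043) = 1/(1/(-50 + 12) + 1043) = 1/(1/(-38) + 1043) = 1/(-1/38 + 1043) = 1/(39633/38) = 38/39633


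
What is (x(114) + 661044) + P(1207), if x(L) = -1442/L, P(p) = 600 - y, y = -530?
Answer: 37743197/57 ≈ 6.6216e+5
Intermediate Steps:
P(p) = 1130 (P(p) = 600 - 1*(-530) = 600 + 530 = 1130)
(x(114) + 661044) + P(1207) = (-1442/114 + 661044) + 1130 = (-1442*1/114 + 661044) + 1130 = (-721/57 + 661044) + 1130 = 37678787/57 + 1130 = 37743197/57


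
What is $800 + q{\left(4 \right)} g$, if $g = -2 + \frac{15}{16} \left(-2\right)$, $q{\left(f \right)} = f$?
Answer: $\frac{1569}{2} \approx 784.5$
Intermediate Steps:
$g = - \frac{31}{8}$ ($g = -2 + 15 \cdot \frac{1}{16} \left(-2\right) = -2 + \frac{15}{16} \left(-2\right) = -2 - \frac{15}{8} = - \frac{31}{8} \approx -3.875$)
$800 + q{\left(4 \right)} g = 800 + 4 \left(- \frac{31}{8}\right) = 800 - \frac{31}{2} = \frac{1569}{2}$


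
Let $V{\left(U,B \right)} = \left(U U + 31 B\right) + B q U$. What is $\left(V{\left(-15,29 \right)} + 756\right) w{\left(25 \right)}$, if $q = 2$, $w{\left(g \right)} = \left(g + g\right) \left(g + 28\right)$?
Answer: $2676500$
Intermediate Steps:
$w{\left(g \right)} = 2 g \left(28 + g\right)$
$V{\left(U,B \right)} = U^{2} + 31 B + 2 B U$ ($V{\left(U,B \right)} = \left(U U + 31 B\right) + B 2 U = \left(U^{2} + 31 B\right) + 2 B U = U^{2} + 31 B + 2 B U$)
$\left(V{\left(-15,29 \right)} + 756\right) w{\left(25 \right)} = \left(\left(\left(-15\right)^{2} + 31 \cdot 29 + 2 \cdot 29 \left(-15\right)\right) + 756\right) 2 \cdot 25 \left(28 + 25\right) = \left(\left(225 + 899 - 870\right) + 756\right) 2 \cdot 25 \cdot 53 = \left(254 + 756\right) 2650 = 1010 \cdot 2650 = 2676500$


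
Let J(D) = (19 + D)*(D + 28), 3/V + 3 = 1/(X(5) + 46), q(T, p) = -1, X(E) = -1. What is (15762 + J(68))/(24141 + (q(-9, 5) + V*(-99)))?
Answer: 3231276/3248125 ≈ 0.99481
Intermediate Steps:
V = -135/134 (V = 3/(-3 + 1/(-1 + 46)) = 3/(-3 + 1/45) = 3/(-134/45) = 3*(-45/134) = -135/134 ≈ -1.0075)
J(D) = (19 + D)*(28 + D)
(15762 + J(68))/(24141 + (q(-9, 5) + V*(-99))) = (15762 + (532 + 68² + 47*68))/(24141 + (-1 - 135/134*(-99))) = (15762 + (532 + 4624 + 3196))/(24141 + (-1 + 13365/134)) = (15762 + 8352)/(24141 + 13231/134) = 24114/(3248125/134) = 24114*(134/3248125) = 3231276/3248125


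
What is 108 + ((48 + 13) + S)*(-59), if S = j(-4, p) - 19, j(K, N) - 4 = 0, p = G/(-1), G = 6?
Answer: -2606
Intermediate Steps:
p = -6 (p = 6/(-1) = 6*(-1) = -6)
j(K, N) = 4 (j(K, N) = 4 + 0 = 4)
S = -15 (S = 4 - 19 = -15)
108 + ((48 + 13) + S)*(-59) = 108 + ((48 + 13) - 15)*(-59) = 108 + (61 - 15)*(-59) = 108 + 46*(-59) = 108 - 2714 = -2606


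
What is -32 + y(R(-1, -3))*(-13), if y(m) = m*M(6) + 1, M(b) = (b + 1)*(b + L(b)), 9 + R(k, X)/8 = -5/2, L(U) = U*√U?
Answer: 50187 + 50232*√6 ≈ 1.7323e+5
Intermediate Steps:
L(U) = U^(3/2)
R(k, X) = -92 (R(k, X) = -72 + 8*(-5/2) = -72 - 20 = -92)
M(b) = (1 + b)*(b + b^(3/2)) (M(b) = (b + 1)*(b + b^(3/2)) = (1 + b)*(b + b^(3/2)))
y(m) = 1 + m*(42 + 42*√6) (y(m) = m*(6 + 6² + 6^(3/2) + 6^(5/2)) + 1 = m*(6 + 36 + 6*√6 + 36*√6) + 1 = m*(42 + 42*√6) + 1 = 1 + m*(42 + 42*√6))
-32 + y(R(-1, -3))*(-13) = -32 + (1 + 42*(-92)*(1 + √6))*(-13) = -32 + (1 + (-3864 - 3864*√6))*(-13) = -32 + (-3863 - 3864*√6)*(-13) = -32 + (50219 + 50232*√6) = 50187 + 50232*√6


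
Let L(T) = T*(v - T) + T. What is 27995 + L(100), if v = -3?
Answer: 17795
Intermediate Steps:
L(T) = T + T*(-3 - T) (L(T) = T*(-3 - T) + T = T + T*(-3 - T))
27995 + L(100) = 27995 - 1*100*(2 + 100) = 27995 - 1*100*102 = 27995 - 10200 = 17795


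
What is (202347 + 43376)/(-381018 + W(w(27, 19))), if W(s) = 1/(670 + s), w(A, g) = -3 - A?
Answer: -157262720/243851519 ≈ -0.64491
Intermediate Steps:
(202347 + 43376)/(-381018 + W(w(27, 19))) = (202347 + 43376)/(-381018 + 1/(670 + (-3 - 1*27))) = 245723/(-381018 + 1/(670 + (-3 - 27))) = 245723/(-381018 + 1/(670 - 30)) = 245723/(-381018 + 1/640) = 245723/(-243851519/640) = 245723*(-640/243851519) = -157262720/243851519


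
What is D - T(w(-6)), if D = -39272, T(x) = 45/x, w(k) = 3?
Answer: -39287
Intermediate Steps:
D - T(w(-6)) = -39272 - 45/3 = -39272 - 1*15 = -39272 - 15 = -39287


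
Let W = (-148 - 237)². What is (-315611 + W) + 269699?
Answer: 102313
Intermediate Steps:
W = 148225 (W = (-385)² = 148225)
(-315611 + W) + 269699 = (-315611 + 148225) + 269699 = -167386 + 269699 = 102313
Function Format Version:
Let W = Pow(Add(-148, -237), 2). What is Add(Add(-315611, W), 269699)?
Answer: 102313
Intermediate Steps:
W = 148225 (W = Pow(-385, 2) = 148225)
Add(Add(-315611, W), 269699) = Add(Add(-315611, 148225), 269699) = Add(-167386, 269699) = 102313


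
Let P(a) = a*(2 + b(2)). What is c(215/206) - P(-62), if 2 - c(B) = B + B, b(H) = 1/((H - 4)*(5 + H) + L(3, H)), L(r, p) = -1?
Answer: 185059/1545 ≈ 119.78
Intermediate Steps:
b(H) = 1/(-1 + (-4 + H)*(5 + H)) (b(H) = 1/((H - 4)*(5 + H) - 1) = 1/((-4 + H)*(5 + H) - 1) = 1/(-1 + (-4 + H)*(5 + H)))
c(B) = 2 - 2*B (c(B) = 2 - (B + B) = 2 - 2*B)
P(a) = 29*a/15 (P(a) = a*(2 + 1/(-21 + 2 + 2²)) = a*(2 + 1/(-21 + 2 + 4)) = a*(2 + 1/(-15)) = a*(2 - 1/15) = a*(29/15) = 29*a/15)
c(215/206) - P(-62) = (2 - 430/206) - 29*(-62)/15 = (2 - 430/206) - 1*(-1798/15) = (2 - 2*215/206) + 1798/15 = (2 - 215/103) + 1798/15 = -9/103 + 1798/15 = 185059/1545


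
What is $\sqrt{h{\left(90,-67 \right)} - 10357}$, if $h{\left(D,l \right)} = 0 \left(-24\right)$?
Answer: $i \sqrt{10357} \approx 101.77 i$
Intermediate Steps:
$h{\left(D,l \right)} = 0$
$\sqrt{h{\left(90,-67 \right)} - 10357} = \sqrt{0 - 10357} = \sqrt{-10357} = i \sqrt{10357}$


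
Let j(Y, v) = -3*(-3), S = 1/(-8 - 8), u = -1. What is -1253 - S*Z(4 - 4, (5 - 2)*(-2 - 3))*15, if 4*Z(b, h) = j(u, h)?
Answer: -80057/64 ≈ -1250.9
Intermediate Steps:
S = -1/16 (S = 1/(-16) = -1/16 ≈ -0.062500)
j(Y, v) = 9
Z(b, h) = 9/4 (Z(b, h) = (¼)*9 = 9/4)
-1253 - S*Z(4 - 4, (5 - 2)*(-2 - 3))*15 = -1253 - (-1/16*9/4)*15 = -1253 - (-9)*15/64 = -1253 - 1*(-135/64) = -1253 + 135/64 = -80057/64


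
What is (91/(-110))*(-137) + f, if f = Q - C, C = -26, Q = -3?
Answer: 14997/110 ≈ 136.34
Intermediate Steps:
f = 23 (f = -3 - 1*(-26) = -3 + 26 = 23)
(91/(-110))*(-137) + f = (91/(-110))*(-137) + 23 = (91*(-1/110))*(-137) + 23 = -91/110*(-137) + 23 = 12467/110 + 23 = 14997/110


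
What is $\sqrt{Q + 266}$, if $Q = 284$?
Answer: $5 \sqrt{22} \approx 23.452$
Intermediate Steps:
$\sqrt{Q + 266} = \sqrt{284 + 266} = \sqrt{550} = 5 \sqrt{22}$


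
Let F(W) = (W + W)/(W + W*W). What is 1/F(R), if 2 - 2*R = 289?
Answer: -285/4 ≈ -71.250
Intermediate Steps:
R = -287/2 (R = 1 - 1/2*289 = 1 - 289/2 = -287/2 ≈ -143.50)
F(W) = 2*W/(W + W**2) (F(W) = (2*W)/(W + W**2) = 2*W/(W + W**2))
1/F(R) = 1/(2/(1 - 287/2)) = 1/(2/(-285/2)) = 1/(2*(-2/285)) = 1/(-4/285) = -285/4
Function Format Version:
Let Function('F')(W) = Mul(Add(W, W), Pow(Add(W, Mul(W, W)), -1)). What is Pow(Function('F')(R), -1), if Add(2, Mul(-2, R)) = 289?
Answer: Rational(-285, 4) ≈ -71.250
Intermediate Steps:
R = Rational(-287, 2) (R = Add(1, Mul(Rational(-1, 2), 289)) = Add(1, Rational(-289, 2)) = Rational(-287, 2) ≈ -143.50)
Function('F')(W) = Mul(2, W, Pow(Add(W, Pow(W, 2)), -1)) (Function('F')(W) = Mul(Mul(2, W), Pow(Add(W, Pow(W, 2)), -1)) = Mul(2, W, Pow(Add(W, Pow(W, 2)), -1)))
Pow(Function('F')(R), -1) = Pow(Mul(2, Pow(Add(1, Rational(-287, 2)), -1)), -1) = Pow(Mul(2, Pow(Rational(-285, 2), -1)), -1) = Pow(Mul(2, Rational(-2, 285)), -1) = Pow(Rational(-4, 285), -1) = Rational(-285, 4)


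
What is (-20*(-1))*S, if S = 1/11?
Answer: 20/11 ≈ 1.8182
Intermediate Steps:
S = 1/11 ≈ 0.090909
(-20*(-1))*S = -20*(-1)*(1/11) = 20*(1/11) = 20/11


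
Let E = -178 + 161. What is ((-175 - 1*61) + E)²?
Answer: 64009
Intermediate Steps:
E = -17
((-175 - 1*61) + E)² = ((-175 - 1*61) - 17)² = ((-175 - 61) - 17)² = (-236 - 17)² = (-253)² = 64009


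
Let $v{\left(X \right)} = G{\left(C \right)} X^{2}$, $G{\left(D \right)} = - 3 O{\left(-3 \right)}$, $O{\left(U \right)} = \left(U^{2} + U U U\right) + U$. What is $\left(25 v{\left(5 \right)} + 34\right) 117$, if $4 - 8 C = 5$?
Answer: $4610853$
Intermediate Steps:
$O{\left(U \right)} = U + U^{2} + U^{3}$ ($O{\left(U \right)} = \left(U^{2} + U^{2} U\right) + U = \left(U^{2} + U^{3}\right) + U = U + U^{2} + U^{3}$)
$C = - \frac{1}{8}$ ($C = \frac{1}{2} - \frac{5}{8} = - \frac{1}{8} \approx -0.125$)
$G{\left(D \right)} = 63$ ($G{\left(D \right)} = - 3 \left(- 3 \left(1 - 3 + \left(-3\right)^{2}\right)\right) = - 3 \left(- 3 \left(1 - 3 + 9\right)\right) = - 3 \left(\left(-3\right) 7\right) = \left(-3\right) \left(-21\right) = 63$)
$v{\left(X \right)} = 63 X^{2}$
$\left(25 v{\left(5 \right)} + 34\right) 117 = \left(25 \cdot 63 \cdot 5^{2} + 34\right) 117 = \left(25 \cdot 63 \cdot 25 + 34\right) 117 = \left(25 \cdot 1575 + 34\right) 117 = \left(39375 + 34\right) 117 = 39409 \cdot 117 = 4610853$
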